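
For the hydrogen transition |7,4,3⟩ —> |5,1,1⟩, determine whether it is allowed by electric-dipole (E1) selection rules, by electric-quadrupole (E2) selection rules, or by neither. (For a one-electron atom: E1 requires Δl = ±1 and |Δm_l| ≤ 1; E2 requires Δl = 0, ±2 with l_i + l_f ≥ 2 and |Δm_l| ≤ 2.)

neither

Δl = 1 − 4 = -3; l_i + l_f = 5.
Δm_l = -2.
E1 (Δl = ±1, |Δm_l| ≤ 1): not satisfied.
E2 (Δl = 0,±2, l_i+l_f ≥ 2, |Δm_l| ≤ 2): not satisfied.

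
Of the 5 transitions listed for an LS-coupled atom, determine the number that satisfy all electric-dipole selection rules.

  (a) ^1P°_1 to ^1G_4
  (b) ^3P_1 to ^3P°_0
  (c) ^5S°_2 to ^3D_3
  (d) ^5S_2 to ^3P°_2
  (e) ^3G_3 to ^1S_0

1

(a) forbidden (ΔL, ΔJ fail)
(b) allowed
(c) forbidden (ΔS, ΔL fail)
(d) forbidden (ΔS fails)
(e) forbidden (parity, ΔS, ΔL, ΔJ fail)
Total allowed: 1 of 5.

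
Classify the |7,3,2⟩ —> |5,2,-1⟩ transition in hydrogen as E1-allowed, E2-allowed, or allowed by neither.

neither

Δl = 2 − 3 = -1; l_i + l_f = 5.
Δm_l = -3.
E1 (Δl = ±1, |Δm_l| ≤ 1): not satisfied.
E2 (Δl = 0,±2, l_i+l_f ≥ 2, |Δm_l| ≤ 2): not satisfied.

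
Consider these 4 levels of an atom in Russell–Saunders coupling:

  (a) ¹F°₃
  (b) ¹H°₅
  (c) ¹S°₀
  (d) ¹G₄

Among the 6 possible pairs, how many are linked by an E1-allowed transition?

(a)–(b): forbidden (parity, ΔL, ΔJ).
(a)–(c): forbidden (parity, ΔL, ΔJ).
(a)–(d): allowed.
(b)–(c): forbidden (parity, ΔL, ΔJ).
(b)–(d): allowed.
(c)–(d): forbidden (ΔL, ΔJ).
Allowed pairs: 2 of 6.

2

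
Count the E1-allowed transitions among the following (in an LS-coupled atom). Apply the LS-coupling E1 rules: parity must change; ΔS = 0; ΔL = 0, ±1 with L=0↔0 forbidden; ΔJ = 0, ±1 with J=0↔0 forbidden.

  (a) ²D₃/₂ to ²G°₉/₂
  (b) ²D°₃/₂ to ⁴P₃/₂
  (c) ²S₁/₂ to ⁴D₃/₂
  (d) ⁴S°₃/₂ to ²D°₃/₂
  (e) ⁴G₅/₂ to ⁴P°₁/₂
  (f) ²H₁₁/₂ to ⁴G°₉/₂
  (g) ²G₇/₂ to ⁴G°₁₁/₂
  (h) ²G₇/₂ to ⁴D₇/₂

(a) forbidden (ΔL, ΔJ fail)
(b) forbidden (ΔS fails)
(c) forbidden (parity, ΔS, ΔL fail)
(d) forbidden (parity, ΔS, ΔL fail)
(e) forbidden (ΔL, ΔJ fail)
(f) forbidden (ΔS fails)
(g) forbidden (ΔS, ΔJ fail)
(h) forbidden (parity, ΔS, ΔL fail)
Total allowed: 0 of 8.

0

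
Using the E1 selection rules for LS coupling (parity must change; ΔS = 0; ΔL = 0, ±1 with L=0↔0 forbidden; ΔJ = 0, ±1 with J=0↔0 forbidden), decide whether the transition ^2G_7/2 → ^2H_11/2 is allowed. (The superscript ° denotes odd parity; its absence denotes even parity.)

forbidden

Parity must change: even → even — ✗.
ΔJ = 0, ±1 (not J=0↔0): J: 7/2 → 11/2, ΔJ = +2 — ✗.
ΔL = 0, ±1 (not L=0↔0): L: 4 → 5, ΔL = +1 — ✓.
ΔS = 0: S: 1/2 → 1/2 — ✓.
Rule(s) violated: parity, ΔJ.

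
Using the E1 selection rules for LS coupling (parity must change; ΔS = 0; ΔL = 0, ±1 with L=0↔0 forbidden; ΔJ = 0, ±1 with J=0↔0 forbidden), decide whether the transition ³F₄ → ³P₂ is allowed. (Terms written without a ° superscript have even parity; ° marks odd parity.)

forbidden

Initial level: S=1, L=3, J=4, parity even. Final level: S=1, L=1, J=2, parity even.
ΔJ = 0, ±1 (not J=0↔0): J: 4 → 2, ΔJ = -2 — violated.
ΔS = 0: S: 1 → 1 — satisfied.
Parity must change: even → even — violated.
ΔL = 0, ±1 (not L=0↔0): L: 3 → 1, ΔL = -2 — violated.
Rule(s) violated: parity, ΔL, ΔJ.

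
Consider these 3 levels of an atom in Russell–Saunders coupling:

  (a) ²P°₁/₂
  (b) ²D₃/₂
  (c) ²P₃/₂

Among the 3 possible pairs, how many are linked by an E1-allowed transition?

(a)–(b): allowed.
(a)–(c): allowed.
(b)–(c): forbidden (parity).
Allowed pairs: 2 of 3.

2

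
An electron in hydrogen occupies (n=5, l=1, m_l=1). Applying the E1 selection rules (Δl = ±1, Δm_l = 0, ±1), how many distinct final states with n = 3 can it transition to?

4

E1 requires Δl = ±1, so l_f ∈ {0, 2}; with 0 ≤ l_f ≤ n_f−1 = 2, the allowed l_f values are {0, 2}.
For l_f = 0: m_f ∈ {m_i−1, m_i, m_i+1} ∩ [−0, 0] = {0} → 1 state.
For l_f = 2: m_f ∈ {m_i−1, m_i, m_i+1} ∩ [−2, 2] = {0, 1, 2} → 3 states.
Total: 4.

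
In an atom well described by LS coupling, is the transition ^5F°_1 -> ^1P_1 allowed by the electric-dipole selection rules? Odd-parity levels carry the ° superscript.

Parity must change: odd → even — ok.
ΔS = 0: S: 2 → 0 — fails.
ΔL = 0, ±1 (not L=0↔0): L: 3 → 1, ΔL = -2 — fails.
ΔJ = 0, ±1 (not J=0↔0): J: 1 → 1, ΔJ = +0 — ok.
Rule(s) violated: ΔS, ΔL.

forbidden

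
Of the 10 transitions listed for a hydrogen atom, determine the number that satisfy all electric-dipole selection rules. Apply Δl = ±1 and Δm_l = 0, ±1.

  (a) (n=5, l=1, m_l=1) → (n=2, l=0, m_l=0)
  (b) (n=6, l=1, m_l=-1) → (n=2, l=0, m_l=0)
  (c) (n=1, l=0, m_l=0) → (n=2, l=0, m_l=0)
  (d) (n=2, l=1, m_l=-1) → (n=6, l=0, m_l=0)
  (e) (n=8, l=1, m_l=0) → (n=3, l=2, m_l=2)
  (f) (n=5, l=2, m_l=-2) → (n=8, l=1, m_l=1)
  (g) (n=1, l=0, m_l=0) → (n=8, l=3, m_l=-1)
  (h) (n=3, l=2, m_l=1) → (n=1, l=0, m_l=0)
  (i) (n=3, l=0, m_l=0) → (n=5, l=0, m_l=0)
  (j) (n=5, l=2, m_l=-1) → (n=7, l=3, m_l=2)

3

(a) allowed
(b) allowed
(c) forbidden — Δl = +0 (E1 requires Δl = ±1)
(d) allowed
(e) forbidden — Δm_l = +2 (E1 requires Δm_l = 0, ±1)
(f) forbidden — Δm_l = +3 (E1 requires Δm_l = 0, ±1)
(g) forbidden — Δl = +3 (E1 requires Δl = ±1)
(h) forbidden — Δl = -2 (E1 requires Δl = ±1)
(i) forbidden — Δl = +0 (E1 requires Δl = ±1)
(j) forbidden — Δm_l = +3 (E1 requires Δm_l = 0, ±1)
Total allowed: 3 of 10.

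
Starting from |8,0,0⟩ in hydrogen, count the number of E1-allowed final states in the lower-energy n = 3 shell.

E1 requires Δl = ±1, so l_f ∈ {-1, 1}; with 0 ≤ l_f ≤ n_f−1 = 2, the allowed l_f values are {1}.
For l_f = 1: m_f ∈ {m_i−1, m_i, m_i+1} ∩ [−1, 1] = {-1, 0, 1} → 3 states.
Total: 3.

3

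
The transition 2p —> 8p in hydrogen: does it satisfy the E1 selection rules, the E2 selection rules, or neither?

Δl = 1 − 1 = +0; l_i + l_f = 2.
E1 (Δl = ±1): not satisfied.
E2 (Δl = 0,±2, l_i+l_f ≥ 2): satisfied.

E2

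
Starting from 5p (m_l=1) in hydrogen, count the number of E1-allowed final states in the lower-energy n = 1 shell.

1

E1 requires Δl = ±1, so l_f ∈ {0, 2}; with 0 ≤ l_f ≤ n_f−1 = 0, the allowed l_f values are {0}.
For l_f = 0: m_f ∈ {m_i−1, m_i, m_i+1} ∩ [−0, 0] = {0} → 1 state.
Total: 1.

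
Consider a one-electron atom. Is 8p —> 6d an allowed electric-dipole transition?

allowed

Δl = 2 − 1 = +1; the E1 rule Δl = ±1 is ✓.
All E1 selection rules are satisfied.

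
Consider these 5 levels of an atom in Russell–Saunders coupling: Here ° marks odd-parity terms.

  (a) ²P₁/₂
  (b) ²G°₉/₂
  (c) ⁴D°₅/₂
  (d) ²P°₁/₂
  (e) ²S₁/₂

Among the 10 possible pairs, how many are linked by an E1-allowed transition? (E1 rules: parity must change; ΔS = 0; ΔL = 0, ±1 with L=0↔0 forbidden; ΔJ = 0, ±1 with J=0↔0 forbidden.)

2

(a)–(b): forbidden (ΔL, ΔJ).
(a)–(c): forbidden (ΔS, ΔJ).
(a)–(d): allowed.
(a)–(e): forbidden (parity).
(b)–(c): forbidden (parity, ΔS, ΔL, ΔJ).
(b)–(d): forbidden (parity, ΔL, ΔJ).
(b)–(e): forbidden (ΔL, ΔJ).
(c)–(d): forbidden (parity, ΔS, ΔJ).
(c)–(e): forbidden (ΔS, ΔL, ΔJ).
(d)–(e): allowed.
Allowed pairs: 2 of 10.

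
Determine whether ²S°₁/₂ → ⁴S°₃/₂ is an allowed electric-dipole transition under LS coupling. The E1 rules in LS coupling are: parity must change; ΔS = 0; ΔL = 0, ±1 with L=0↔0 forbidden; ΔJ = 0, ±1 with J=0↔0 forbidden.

Reading off the term symbols: S 1/2→3/2, L 0→0, J 1/2→3/2, parity odd→odd.
Parity must change: odd → odd — fails.
ΔS = 0: S: 1/2 → 3/2 — fails.
ΔL = 0, ±1 (not L=0↔0): L: 0 → 0, ΔL = +0 — fails.
ΔJ = 0, ±1 (not J=0↔0): J: 1/2 → 3/2, ΔJ = +1 — passes.
Rule(s) violated: parity, ΔS, ΔL.

forbidden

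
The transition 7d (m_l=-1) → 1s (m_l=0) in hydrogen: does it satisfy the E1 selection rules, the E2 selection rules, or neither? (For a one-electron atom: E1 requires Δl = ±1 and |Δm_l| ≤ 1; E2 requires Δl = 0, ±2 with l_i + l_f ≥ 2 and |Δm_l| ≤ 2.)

E2

Δl = 0 − 2 = -2; l_i + l_f = 2.
Δm_l = +1.
E1 (Δl = ±1, |Δm_l| ≤ 1): not satisfied.
E2 (Δl = 0,±2, l_i+l_f ≥ 2, |Δm_l| ≤ 2): satisfied.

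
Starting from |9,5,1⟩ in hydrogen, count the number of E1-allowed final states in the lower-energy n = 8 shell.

6

E1 requires Δl = ±1, so l_f ∈ {4, 6}; with 0 ≤ l_f ≤ n_f−1 = 7, the allowed l_f values are {4, 6}.
For l_f = 4: m_f ∈ {m_i−1, m_i, m_i+1} ∩ [−4, 4] = {0, 1, 2} → 3 states.
For l_f = 6: m_f ∈ {m_i−1, m_i, m_i+1} ∩ [−6, 6] = {0, 1, 2} → 3 states.
Total: 6.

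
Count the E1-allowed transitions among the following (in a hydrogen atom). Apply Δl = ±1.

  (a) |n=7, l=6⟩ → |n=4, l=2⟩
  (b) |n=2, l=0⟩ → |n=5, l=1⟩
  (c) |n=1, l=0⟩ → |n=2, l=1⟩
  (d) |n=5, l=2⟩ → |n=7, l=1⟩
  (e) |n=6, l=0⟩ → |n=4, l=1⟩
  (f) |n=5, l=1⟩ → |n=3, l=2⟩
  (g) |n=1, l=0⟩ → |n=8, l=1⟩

(a) forbidden — Δl = -4 (E1 requires Δl = ±1)
(b) allowed
(c) allowed
(d) allowed
(e) allowed
(f) allowed
(g) allowed
Total allowed: 6 of 7.

6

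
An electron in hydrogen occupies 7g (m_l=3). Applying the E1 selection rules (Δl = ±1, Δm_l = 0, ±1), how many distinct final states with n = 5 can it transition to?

E1 requires Δl = ±1, so l_f ∈ {3, 5}; with 0 ≤ l_f ≤ n_f−1 = 4, the allowed l_f values are {3}.
For l_f = 3: m_f ∈ {m_i−1, m_i, m_i+1} ∩ [−3, 3] = {2, 3} → 2 states.
Total: 2.

2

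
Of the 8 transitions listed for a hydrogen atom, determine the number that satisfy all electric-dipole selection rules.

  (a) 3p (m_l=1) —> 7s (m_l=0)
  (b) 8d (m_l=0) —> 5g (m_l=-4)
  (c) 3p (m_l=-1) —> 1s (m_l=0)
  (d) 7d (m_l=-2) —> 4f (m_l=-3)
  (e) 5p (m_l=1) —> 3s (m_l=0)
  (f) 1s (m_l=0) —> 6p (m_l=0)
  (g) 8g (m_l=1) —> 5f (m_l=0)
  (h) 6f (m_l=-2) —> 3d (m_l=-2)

7

(a) allowed
(b) forbidden — Δl = +2 (E1 requires Δl = ±1); Δm_l = -4 (E1 requires Δm_l = 0, ±1)
(c) allowed
(d) allowed
(e) allowed
(f) allowed
(g) allowed
(h) allowed
Total allowed: 7 of 8.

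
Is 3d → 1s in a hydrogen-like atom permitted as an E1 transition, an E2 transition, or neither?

E2

Δl = 0 − 2 = -2; l_i + l_f = 2.
E1 (Δl = ±1): not satisfied.
E2 (Δl = 0,±2, l_i+l_f ≥ 2): satisfied.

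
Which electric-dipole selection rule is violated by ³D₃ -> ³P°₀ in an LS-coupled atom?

Reading off the term symbols: S 1→1, L 2→1, J 3→0, parity even→odd.
Parity must change: even → odd — passes.
ΔS = 0: S: 1 → 1 — passes.
ΔL = 0, ±1 (not L=0↔0): L: 2 → 1, ΔL = -1 — passes.
ΔJ = 0, ±1 (not J=0↔0): J: 3 → 0, ΔJ = -3 — fails.

the ΔJ = 0, ±1 rule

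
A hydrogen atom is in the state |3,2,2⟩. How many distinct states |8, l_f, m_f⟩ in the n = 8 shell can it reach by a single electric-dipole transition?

4

E1 requires Δl = ±1, so l_f ∈ {1, 3}; with 0 ≤ l_f ≤ n_f−1 = 7, the allowed l_f values are {1, 3}.
For l_f = 1: m_f ∈ {m_i−1, m_i, m_i+1} ∩ [−1, 1] = {1} → 1 state.
For l_f = 3: m_f ∈ {m_i−1, m_i, m_i+1} ∩ [−3, 3] = {1, 2, 3} → 3 states.
Total: 4.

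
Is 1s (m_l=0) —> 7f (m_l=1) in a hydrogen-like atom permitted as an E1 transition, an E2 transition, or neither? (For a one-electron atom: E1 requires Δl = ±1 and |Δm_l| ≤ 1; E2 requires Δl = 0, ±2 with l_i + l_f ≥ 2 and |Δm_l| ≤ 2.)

neither

Δl = 3 − 0 = +3; l_i + l_f = 3.
Δm_l = +1.
E1 (Δl = ±1, |Δm_l| ≤ 1): not satisfied.
E2 (Δl = 0,±2, l_i+l_f ≥ 2, |Δm_l| ≤ 2): not satisfied.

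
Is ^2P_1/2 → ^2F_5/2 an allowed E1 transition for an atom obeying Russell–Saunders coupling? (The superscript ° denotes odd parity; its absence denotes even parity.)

Parity must change: even → even — fails.
ΔS = 0: S: 1/2 → 1/2 — ok.
ΔL = 0, ±1 (not L=0↔0): L: 1 → 3, ΔL = +2 — fails.
ΔJ = 0, ±1 (not J=0↔0): J: 1/2 → 5/2, ΔJ = +2 — fails.
Rule(s) violated: parity, ΔL, ΔJ.

forbidden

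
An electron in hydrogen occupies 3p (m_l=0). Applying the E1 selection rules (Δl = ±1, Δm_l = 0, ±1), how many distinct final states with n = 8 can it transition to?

4

E1 requires Δl = ±1, so l_f ∈ {0, 2}; with 0 ≤ l_f ≤ n_f−1 = 7, the allowed l_f values are {0, 2}.
For l_f = 0: m_f ∈ {m_i−1, m_i, m_i+1} ∩ [−0, 0] = {0} → 1 state.
For l_f = 2: m_f ∈ {m_i−1, m_i, m_i+1} ∩ [−2, 2] = {-1, 0, 1} → 3 states.
Total: 4.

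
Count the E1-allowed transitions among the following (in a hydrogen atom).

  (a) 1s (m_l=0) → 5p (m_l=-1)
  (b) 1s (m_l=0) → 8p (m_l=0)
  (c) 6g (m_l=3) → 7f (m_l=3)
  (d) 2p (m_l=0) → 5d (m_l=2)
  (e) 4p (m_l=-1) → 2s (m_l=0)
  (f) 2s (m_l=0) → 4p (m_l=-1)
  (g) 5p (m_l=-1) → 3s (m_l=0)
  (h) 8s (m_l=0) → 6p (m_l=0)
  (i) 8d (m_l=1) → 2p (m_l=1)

8

(a) allowed
(b) allowed
(c) allowed
(d) forbidden — Δm_l = +2 (E1 requires Δm_l = 0, ±1)
(e) allowed
(f) allowed
(g) allowed
(h) allowed
(i) allowed
Total allowed: 8 of 9.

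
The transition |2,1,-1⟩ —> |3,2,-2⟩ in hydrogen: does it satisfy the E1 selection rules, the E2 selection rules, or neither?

Δl = 2 − 1 = +1; l_i + l_f = 3.
Δm_l = -1.
E1 (Δl = ±1, |Δm_l| ≤ 1): satisfied.
E2 (Δl = 0,±2, l_i+l_f ≥ 2, |Δm_l| ≤ 2): not satisfied.

E1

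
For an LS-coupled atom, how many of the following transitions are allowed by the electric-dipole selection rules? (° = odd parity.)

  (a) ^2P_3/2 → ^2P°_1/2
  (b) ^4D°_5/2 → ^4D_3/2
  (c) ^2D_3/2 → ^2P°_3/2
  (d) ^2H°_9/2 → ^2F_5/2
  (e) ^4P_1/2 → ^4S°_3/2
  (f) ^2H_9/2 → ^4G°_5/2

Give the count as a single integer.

4

(a) allowed
(b) allowed
(c) allowed
(d) forbidden (ΔL, ΔJ fail)
(e) allowed
(f) forbidden (ΔS, ΔJ fail)
Total allowed: 4 of 6.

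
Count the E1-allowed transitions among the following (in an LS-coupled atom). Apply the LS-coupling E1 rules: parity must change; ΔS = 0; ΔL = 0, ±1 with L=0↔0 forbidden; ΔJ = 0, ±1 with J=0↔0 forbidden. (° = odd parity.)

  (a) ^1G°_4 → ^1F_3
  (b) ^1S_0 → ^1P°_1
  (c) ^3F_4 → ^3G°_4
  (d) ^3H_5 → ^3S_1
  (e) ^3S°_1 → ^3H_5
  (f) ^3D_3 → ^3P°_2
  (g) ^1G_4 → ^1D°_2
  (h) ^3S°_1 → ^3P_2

(a) allowed
(b) allowed
(c) allowed
(d) forbidden (parity, ΔL, ΔJ fail)
(e) forbidden (ΔL, ΔJ fail)
(f) allowed
(g) forbidden (ΔL, ΔJ fail)
(h) allowed
Total allowed: 5 of 8.

5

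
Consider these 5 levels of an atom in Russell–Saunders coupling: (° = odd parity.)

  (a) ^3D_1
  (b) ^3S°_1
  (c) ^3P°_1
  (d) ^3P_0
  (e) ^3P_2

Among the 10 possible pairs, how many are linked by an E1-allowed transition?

(a)–(b): forbidden (ΔL).
(a)–(c): allowed.
(a)–(d): forbidden (parity).
(a)–(e): forbidden (parity).
(b)–(c): forbidden (parity).
(b)–(d): allowed.
(b)–(e): allowed.
(c)–(d): allowed.
(c)–(e): allowed.
(d)–(e): forbidden (parity, ΔJ).
Allowed pairs: 5 of 10.

5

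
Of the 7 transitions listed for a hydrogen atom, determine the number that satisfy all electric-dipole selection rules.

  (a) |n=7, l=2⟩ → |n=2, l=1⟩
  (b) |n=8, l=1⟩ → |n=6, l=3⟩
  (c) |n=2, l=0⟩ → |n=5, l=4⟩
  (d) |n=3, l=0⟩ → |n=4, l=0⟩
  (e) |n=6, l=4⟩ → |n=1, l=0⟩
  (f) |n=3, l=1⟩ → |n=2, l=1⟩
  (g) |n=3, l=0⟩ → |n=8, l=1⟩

(a) allowed
(b) forbidden — Δl = +2 (E1 requires Δl = ±1)
(c) forbidden — Δl = +4 (E1 requires Δl = ±1)
(d) forbidden — Δl = +0 (E1 requires Δl = ±1)
(e) forbidden — Δl = -4 (E1 requires Δl = ±1)
(f) forbidden — Δl = +0 (E1 requires Δl = ±1)
(g) allowed
Total allowed: 2 of 7.

2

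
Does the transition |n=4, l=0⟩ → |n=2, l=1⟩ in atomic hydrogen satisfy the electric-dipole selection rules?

allowed

Δl = 1 − 0 = +1; the E1 rule Δl = ±1 is satisfied.
All E1 selection rules are satisfied.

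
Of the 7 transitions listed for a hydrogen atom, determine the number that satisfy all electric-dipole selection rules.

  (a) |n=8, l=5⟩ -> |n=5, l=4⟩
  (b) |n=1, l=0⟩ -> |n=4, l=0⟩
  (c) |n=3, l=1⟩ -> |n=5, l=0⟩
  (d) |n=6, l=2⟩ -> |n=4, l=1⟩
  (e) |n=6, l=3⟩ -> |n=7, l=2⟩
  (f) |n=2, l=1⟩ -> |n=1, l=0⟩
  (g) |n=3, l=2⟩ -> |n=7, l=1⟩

6

(a) allowed
(b) forbidden — Δl = +0 (E1 requires Δl = ±1)
(c) allowed
(d) allowed
(e) allowed
(f) allowed
(g) allowed
Total allowed: 6 of 7.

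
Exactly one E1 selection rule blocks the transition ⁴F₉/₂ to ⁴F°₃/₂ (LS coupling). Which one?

Parity must change: even → odd — ✓.
ΔS = 0: S: 3/2 → 3/2 — ✓.
ΔL = 0, ±1 (not L=0↔0): L: 3 → 3, ΔL = +0 — ✓.
ΔJ = 0, ±1 (not J=0↔0): J: 9/2 → 3/2, ΔJ = -3 — ✗.

the ΔJ = 0, ±1 rule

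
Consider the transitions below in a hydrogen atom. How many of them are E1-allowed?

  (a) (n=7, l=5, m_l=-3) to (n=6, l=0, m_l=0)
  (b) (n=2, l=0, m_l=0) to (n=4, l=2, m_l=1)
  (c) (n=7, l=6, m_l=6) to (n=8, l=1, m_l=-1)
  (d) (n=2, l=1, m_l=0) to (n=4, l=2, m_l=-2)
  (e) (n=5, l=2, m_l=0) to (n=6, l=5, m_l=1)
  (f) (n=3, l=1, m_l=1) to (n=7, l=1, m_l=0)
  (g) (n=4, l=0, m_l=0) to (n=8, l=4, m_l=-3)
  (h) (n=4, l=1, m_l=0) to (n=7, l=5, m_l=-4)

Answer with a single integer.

0

(a) forbidden — Δl = -5 (E1 requires Δl = ±1); Δm_l = +3 (E1 requires Δm_l = 0, ±1)
(b) forbidden — Δl = +2 (E1 requires Δl = ±1)
(c) forbidden — Δl = -5 (E1 requires Δl = ±1); Δm_l = -7 (E1 requires Δm_l = 0, ±1)
(d) forbidden — Δm_l = -2 (E1 requires Δm_l = 0, ±1)
(e) forbidden — Δl = +3 (E1 requires Δl = ±1)
(f) forbidden — Δl = +0 (E1 requires Δl = ±1)
(g) forbidden — Δl = +4 (E1 requires Δl = ±1); Δm_l = -3 (E1 requires Δm_l = 0, ±1)
(h) forbidden — Δl = +4 (E1 requires Δl = ±1); Δm_l = -4 (E1 requires Δm_l = 0, ±1)
Total allowed: 0 of 8.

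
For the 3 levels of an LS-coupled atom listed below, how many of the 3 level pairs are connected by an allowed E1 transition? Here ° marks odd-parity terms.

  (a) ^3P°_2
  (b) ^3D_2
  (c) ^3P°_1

(a)–(b): allowed.
(a)–(c): forbidden (parity).
(b)–(c): allowed.
Allowed pairs: 2 of 3.

2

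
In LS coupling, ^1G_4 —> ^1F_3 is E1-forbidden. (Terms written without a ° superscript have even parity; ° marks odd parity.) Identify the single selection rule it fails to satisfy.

parity

Initial level: S=0, L=4, J=4, parity even. Final level: S=0, L=3, J=3, parity even.
ΔS = 0: S: 0 → 0 — passes.
ΔJ = 0, ±1 (not J=0↔0): J: 4 → 3, ΔJ = -1 — passes.
Parity must change: even → even — fails.
ΔL = 0, ±1 (not L=0↔0): L: 4 → 3, ΔL = -1 — passes.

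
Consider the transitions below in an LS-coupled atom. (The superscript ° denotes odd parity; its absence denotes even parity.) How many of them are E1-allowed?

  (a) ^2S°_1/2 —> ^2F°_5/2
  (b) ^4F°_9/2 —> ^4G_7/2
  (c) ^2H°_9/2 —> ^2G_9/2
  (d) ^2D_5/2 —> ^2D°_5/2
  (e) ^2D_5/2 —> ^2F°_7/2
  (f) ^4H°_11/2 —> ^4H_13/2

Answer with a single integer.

(a) forbidden (parity, ΔL, ΔJ fail)
(b) allowed
(c) allowed
(d) allowed
(e) allowed
(f) allowed
Total allowed: 5 of 6.

5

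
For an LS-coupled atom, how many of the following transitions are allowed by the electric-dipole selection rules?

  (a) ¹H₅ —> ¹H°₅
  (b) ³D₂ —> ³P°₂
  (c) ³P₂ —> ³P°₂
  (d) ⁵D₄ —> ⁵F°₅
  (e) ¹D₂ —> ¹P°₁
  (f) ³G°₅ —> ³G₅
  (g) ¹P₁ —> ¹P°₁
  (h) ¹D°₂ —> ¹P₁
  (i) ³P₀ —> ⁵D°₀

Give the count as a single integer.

(a) allowed
(b) allowed
(c) allowed
(d) allowed
(e) allowed
(f) allowed
(g) allowed
(h) allowed
(i) forbidden (ΔS, ΔJ fail)
Total allowed: 8 of 9.

8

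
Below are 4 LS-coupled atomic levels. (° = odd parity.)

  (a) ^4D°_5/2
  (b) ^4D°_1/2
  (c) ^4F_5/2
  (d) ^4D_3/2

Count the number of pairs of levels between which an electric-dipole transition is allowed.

3

(a)–(b): forbidden (parity, ΔJ).
(a)–(c): allowed.
(a)–(d): allowed.
(b)–(c): forbidden (ΔJ).
(b)–(d): allowed.
(c)–(d): forbidden (parity).
Allowed pairs: 3 of 6.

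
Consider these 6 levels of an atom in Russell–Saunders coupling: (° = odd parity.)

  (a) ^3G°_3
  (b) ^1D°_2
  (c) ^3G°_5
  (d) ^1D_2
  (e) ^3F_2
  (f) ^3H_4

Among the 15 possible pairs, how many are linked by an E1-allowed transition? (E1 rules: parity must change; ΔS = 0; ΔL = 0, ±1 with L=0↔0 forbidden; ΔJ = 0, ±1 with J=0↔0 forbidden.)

(a)–(b): forbidden (parity, ΔS, ΔL).
(a)–(c): forbidden (parity, ΔJ).
(a)–(d): forbidden (ΔS, ΔL).
(a)–(e): allowed.
(a)–(f): allowed.
(b)–(c): forbidden (parity, ΔS, ΔL, ΔJ).
(b)–(d): allowed.
(b)–(e): forbidden (ΔS).
(b)–(f): forbidden (ΔS, ΔL, ΔJ).
(c)–(d): forbidden (ΔS, ΔL, ΔJ).
(c)–(e): forbidden (ΔJ).
(c)–(f): allowed.
(d)–(e): forbidden (parity, ΔS).
(d)–(f): forbidden (parity, ΔS, ΔL, ΔJ).
(e)–(f): forbidden (parity, ΔL, ΔJ).
Allowed pairs: 4 of 15.

4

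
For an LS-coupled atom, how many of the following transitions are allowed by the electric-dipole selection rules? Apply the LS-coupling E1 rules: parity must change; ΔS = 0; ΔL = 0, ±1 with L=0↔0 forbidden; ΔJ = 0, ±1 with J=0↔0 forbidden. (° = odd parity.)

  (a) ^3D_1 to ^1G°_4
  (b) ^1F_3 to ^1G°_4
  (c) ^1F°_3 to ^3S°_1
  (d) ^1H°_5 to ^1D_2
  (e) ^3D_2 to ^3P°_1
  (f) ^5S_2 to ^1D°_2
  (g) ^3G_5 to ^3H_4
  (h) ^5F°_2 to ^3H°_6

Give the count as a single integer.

(a) forbidden (ΔS, ΔL, ΔJ fail)
(b) allowed
(c) forbidden (parity, ΔS, ΔL, ΔJ fail)
(d) forbidden (ΔL, ΔJ fail)
(e) allowed
(f) forbidden (ΔS, ΔL fail)
(g) forbidden (parity fails)
(h) forbidden (parity, ΔS, ΔL, ΔJ fail)
Total allowed: 2 of 8.

2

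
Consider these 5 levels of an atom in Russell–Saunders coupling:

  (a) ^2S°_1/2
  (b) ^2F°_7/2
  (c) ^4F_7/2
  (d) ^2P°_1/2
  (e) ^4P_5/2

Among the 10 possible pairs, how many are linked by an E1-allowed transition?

0

(a)–(b): forbidden (parity, ΔL, ΔJ).
(a)–(c): forbidden (ΔS, ΔL, ΔJ).
(a)–(d): forbidden (parity).
(a)–(e): forbidden (ΔS, ΔJ).
(b)–(c): forbidden (ΔS).
(b)–(d): forbidden (parity, ΔL, ΔJ).
(b)–(e): forbidden (ΔS, ΔL).
(c)–(d): forbidden (ΔS, ΔL, ΔJ).
(c)–(e): forbidden (parity, ΔL).
(d)–(e): forbidden (ΔS, ΔJ).
Allowed pairs: 0 of 10.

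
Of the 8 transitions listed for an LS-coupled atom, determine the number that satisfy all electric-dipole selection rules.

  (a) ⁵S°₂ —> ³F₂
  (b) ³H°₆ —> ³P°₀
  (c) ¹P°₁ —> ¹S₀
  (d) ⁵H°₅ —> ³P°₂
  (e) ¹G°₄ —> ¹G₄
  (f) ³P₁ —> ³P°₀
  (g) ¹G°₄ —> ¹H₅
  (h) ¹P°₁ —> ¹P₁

5

(a) forbidden (ΔS, ΔL fail)
(b) forbidden (parity, ΔL, ΔJ fail)
(c) allowed
(d) forbidden (parity, ΔS, ΔL, ΔJ fail)
(e) allowed
(f) allowed
(g) allowed
(h) allowed
Total allowed: 5 of 8.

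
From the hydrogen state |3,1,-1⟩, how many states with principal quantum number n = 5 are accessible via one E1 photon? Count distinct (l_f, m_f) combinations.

E1 requires Δl = ±1, so l_f ∈ {0, 2}; with 0 ≤ l_f ≤ n_f−1 = 4, the allowed l_f values are {0, 2}.
For l_f = 0: m_f ∈ {m_i−1, m_i, m_i+1} ∩ [−0, 0] = {0} → 1 state.
For l_f = 2: m_f ∈ {m_i−1, m_i, m_i+1} ∩ [−2, 2] = {-2, -1, 0} → 3 states.
Total: 4.

4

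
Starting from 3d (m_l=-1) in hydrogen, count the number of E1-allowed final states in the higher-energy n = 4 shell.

E1 requires Δl = ±1, so l_f ∈ {1, 3}; with 0 ≤ l_f ≤ n_f−1 = 3, the allowed l_f values are {1, 3}.
For l_f = 1: m_f ∈ {m_i−1, m_i, m_i+1} ∩ [−1, 1] = {-1, 0} → 2 states.
For l_f = 3: m_f ∈ {m_i−1, m_i, m_i+1} ∩ [−3, 3] = {-2, -1, 0} → 3 states.
Total: 5.

5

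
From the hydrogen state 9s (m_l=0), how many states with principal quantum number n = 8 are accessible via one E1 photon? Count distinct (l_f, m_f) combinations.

3

E1 requires Δl = ±1, so l_f ∈ {-1, 1}; with 0 ≤ l_f ≤ n_f−1 = 7, the allowed l_f values are {1}.
For l_f = 1: m_f ∈ {m_i−1, m_i, m_i+1} ∩ [−1, 1] = {-1, 0, 1} → 3 states.
Total: 3.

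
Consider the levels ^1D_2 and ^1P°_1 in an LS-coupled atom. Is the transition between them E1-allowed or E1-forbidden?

allowed

Parity must change: even → odd — satisfied.
ΔS = 0: S: 0 → 0 — satisfied.
ΔL = 0, ±1 (not L=0↔0): L: 2 → 1, ΔL = -1 — satisfied.
ΔJ = 0, ±1 (not J=0↔0): J: 2 → 1, ΔJ = -1 — satisfied.
All four E1 rules are satisfied.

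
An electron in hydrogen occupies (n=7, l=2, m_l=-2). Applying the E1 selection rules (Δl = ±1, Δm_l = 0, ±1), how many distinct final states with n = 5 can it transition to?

E1 requires Δl = ±1, so l_f ∈ {1, 3}; with 0 ≤ l_f ≤ n_f−1 = 4, the allowed l_f values are {1, 3}.
For l_f = 1: m_f ∈ {m_i−1, m_i, m_i+1} ∩ [−1, 1] = {-1} → 1 state.
For l_f = 3: m_f ∈ {m_i−1, m_i, m_i+1} ∩ [−3, 3] = {-3, -2, -1} → 3 states.
Total: 4.

4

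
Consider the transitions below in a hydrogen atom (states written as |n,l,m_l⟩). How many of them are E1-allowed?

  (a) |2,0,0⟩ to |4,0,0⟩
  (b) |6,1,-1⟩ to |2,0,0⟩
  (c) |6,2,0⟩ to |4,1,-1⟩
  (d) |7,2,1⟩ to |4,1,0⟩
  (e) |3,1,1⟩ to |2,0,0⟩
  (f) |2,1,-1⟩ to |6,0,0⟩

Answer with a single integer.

5

(a) forbidden — Δl = +0 (E1 requires Δl = ±1)
(b) allowed
(c) allowed
(d) allowed
(e) allowed
(f) allowed
Total allowed: 5 of 6.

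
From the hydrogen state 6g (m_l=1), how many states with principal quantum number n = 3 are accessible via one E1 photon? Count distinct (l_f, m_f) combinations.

E1 requires l_f ∈ {3, 5}, but neither lies in [0, 2], so no final state is reachable.
Total: 0.

0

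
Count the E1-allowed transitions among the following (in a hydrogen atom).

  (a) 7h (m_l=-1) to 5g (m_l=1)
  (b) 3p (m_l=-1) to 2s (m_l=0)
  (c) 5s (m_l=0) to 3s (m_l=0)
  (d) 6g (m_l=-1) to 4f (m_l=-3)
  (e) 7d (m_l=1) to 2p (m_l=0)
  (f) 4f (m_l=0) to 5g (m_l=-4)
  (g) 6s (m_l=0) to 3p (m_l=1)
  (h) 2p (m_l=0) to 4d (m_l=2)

(a) forbidden — Δm_l = +2 (E1 requires Δm_l = 0, ±1)
(b) allowed
(c) forbidden — Δl = +0 (E1 requires Δl = ±1)
(d) forbidden — Δm_l = -2 (E1 requires Δm_l = 0, ±1)
(e) allowed
(f) forbidden — Δm_l = -4 (E1 requires Δm_l = 0, ±1)
(g) allowed
(h) forbidden — Δm_l = +2 (E1 requires Δm_l = 0, ±1)
Total allowed: 3 of 8.

3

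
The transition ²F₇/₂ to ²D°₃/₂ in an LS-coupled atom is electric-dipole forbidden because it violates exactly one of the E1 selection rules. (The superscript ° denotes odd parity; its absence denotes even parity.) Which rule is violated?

the ΔJ = 0, ±1 rule

Parity must change: even → odd — ok.
ΔS = 0: S: 1/2 → 1/2 — ok.
ΔL = 0, ±1 (not L=0↔0): L: 3 → 2, ΔL = -1 — ok.
ΔJ = 0, ±1 (not J=0↔0): J: 7/2 → 3/2, ΔJ = -2 — fails.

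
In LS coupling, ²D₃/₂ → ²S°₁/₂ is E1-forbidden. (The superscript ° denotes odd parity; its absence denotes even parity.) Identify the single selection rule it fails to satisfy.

Parity must change: even → odd — ✓.
ΔS = 0: S: 1/2 → 1/2 — ✓.
ΔL = 0, ±1 (not L=0↔0): L: 2 → 0, ΔL = -2 — ✗.
ΔJ = 0, ±1 (not J=0↔0): J: 3/2 → 1/2, ΔJ = -1 — ✓.

the ΔL = 0, ±1 rule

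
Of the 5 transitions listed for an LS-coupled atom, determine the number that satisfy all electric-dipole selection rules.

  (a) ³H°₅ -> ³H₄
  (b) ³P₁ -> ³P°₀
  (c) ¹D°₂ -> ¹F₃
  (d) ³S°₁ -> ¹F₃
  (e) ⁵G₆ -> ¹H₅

3

(a) allowed
(b) allowed
(c) allowed
(d) forbidden (ΔS, ΔL, ΔJ fail)
(e) forbidden (parity, ΔS fail)
Total allowed: 3 of 5.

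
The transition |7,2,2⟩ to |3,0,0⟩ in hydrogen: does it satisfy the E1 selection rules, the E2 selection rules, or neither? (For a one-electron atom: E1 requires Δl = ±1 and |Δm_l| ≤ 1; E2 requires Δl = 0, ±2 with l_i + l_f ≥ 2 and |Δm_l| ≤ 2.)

Δl = 0 − 2 = -2; l_i + l_f = 2.
Δm_l = -2.
E1 (Δl = ±1, |Δm_l| ≤ 1): not satisfied.
E2 (Δl = 0,±2, l_i+l_f ≥ 2, |Δm_l| ≤ 2): satisfied.

E2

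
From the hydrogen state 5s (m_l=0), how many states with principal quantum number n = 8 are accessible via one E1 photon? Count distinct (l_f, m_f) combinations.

E1 requires Δl = ±1, so l_f ∈ {-1, 1}; with 0 ≤ l_f ≤ n_f−1 = 7, the allowed l_f values are {1}.
For l_f = 1: m_f ∈ {m_i−1, m_i, m_i+1} ∩ [−1, 1] = {-1, 0, 1} → 3 states.
Total: 3.

3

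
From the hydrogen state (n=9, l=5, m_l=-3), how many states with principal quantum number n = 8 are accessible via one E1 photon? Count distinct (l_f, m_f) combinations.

E1 requires Δl = ±1, so l_f ∈ {4, 6}; with 0 ≤ l_f ≤ n_f−1 = 7, the allowed l_f values are {4, 6}.
For l_f = 4: m_f ∈ {m_i−1, m_i, m_i+1} ∩ [−4, 4] = {-4, -3, -2} → 3 states.
For l_f = 6: m_f ∈ {m_i−1, m_i, m_i+1} ∩ [−6, 6] = {-4, -3, -2} → 3 states.
Total: 6.

6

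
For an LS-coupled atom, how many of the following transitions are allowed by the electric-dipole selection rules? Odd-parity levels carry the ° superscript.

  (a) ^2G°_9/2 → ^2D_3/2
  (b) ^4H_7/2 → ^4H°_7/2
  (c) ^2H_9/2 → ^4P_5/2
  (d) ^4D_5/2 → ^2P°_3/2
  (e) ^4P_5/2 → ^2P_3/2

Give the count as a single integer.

1

(a) forbidden (ΔL, ΔJ fail)
(b) allowed
(c) forbidden (parity, ΔS, ΔL, ΔJ fail)
(d) forbidden (ΔS fails)
(e) forbidden (parity, ΔS fail)
Total allowed: 1 of 5.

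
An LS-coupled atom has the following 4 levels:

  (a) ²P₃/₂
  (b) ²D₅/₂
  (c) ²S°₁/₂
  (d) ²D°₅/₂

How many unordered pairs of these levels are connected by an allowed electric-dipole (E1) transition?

3

(a)–(b): forbidden (parity).
(a)–(c): allowed.
(a)–(d): allowed.
(b)–(c): forbidden (ΔL, ΔJ).
(b)–(d): allowed.
(c)–(d): forbidden (parity, ΔL, ΔJ).
Allowed pairs: 3 of 6.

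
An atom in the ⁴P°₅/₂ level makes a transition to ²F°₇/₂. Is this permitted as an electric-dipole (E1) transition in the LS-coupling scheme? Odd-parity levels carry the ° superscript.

Initial level: S=3/2, L=1, J=5/2, parity odd. Final level: S=1/2, L=3, J=7/2, parity odd.
ΔL = 0, ±1 (not L=0↔0): L: 1 → 3, ΔL = +2 — fails.
ΔJ = 0, ±1 (not J=0↔0): J: 5/2 → 7/2, ΔJ = +1 — passes.
Parity must change: odd → odd — fails.
ΔS = 0: S: 3/2 → 1/2 — fails.
Rule(s) violated: parity, ΔS, ΔL.

forbidden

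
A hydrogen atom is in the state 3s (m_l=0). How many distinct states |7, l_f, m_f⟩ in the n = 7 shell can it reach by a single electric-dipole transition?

3

E1 requires Δl = ±1, so l_f ∈ {-1, 1}; with 0 ≤ l_f ≤ n_f−1 = 6, the allowed l_f values are {1}.
For l_f = 1: m_f ∈ {m_i−1, m_i, m_i+1} ∩ [−1, 1] = {-1, 0, 1} → 3 states.
Total: 3.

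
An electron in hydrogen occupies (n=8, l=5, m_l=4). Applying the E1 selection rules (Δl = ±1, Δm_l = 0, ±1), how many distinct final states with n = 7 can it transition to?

E1 requires Δl = ±1, so l_f ∈ {4, 6}; with 0 ≤ l_f ≤ n_f−1 = 6, the allowed l_f values are {4, 6}.
For l_f = 4: m_f ∈ {m_i−1, m_i, m_i+1} ∩ [−4, 4] = {3, 4} → 2 states.
For l_f = 6: m_f ∈ {m_i−1, m_i, m_i+1} ∩ [−6, 6] = {3, 4, 5} → 3 states.
Total: 5.

5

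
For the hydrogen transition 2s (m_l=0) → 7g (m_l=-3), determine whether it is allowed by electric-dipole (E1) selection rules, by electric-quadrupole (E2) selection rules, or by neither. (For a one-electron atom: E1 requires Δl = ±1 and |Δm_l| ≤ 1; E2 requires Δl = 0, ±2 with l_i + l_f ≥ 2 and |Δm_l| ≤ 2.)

neither

Δl = 4 − 0 = +4; l_i + l_f = 4.
Δm_l = -3.
E1 (Δl = ±1, |Δm_l| ≤ 1): not satisfied.
E2 (Δl = 0,±2, l_i+l_f ≥ 2, |Δm_l| ≤ 2): not satisfied.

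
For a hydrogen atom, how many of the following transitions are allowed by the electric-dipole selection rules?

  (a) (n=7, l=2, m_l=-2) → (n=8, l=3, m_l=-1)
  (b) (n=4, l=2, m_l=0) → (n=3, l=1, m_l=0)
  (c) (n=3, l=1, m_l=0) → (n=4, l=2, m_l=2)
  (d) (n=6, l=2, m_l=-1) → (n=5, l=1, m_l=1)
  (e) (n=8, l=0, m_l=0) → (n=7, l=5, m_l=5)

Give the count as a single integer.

(a) allowed
(b) allowed
(c) forbidden — Δm_l = +2 (E1 requires Δm_l = 0, ±1)
(d) forbidden — Δm_l = +2 (E1 requires Δm_l = 0, ±1)
(e) forbidden — Δl = +5 (E1 requires Δl = ±1); Δm_l = +5 (E1 requires Δm_l = 0, ±1)
Total allowed: 2 of 5.

2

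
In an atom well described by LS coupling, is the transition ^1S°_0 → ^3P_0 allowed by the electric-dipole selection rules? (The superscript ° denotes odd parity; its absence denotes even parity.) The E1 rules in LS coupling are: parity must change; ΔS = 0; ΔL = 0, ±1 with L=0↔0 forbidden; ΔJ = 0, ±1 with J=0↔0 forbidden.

forbidden

Initial level: S=0, L=0, J=0, parity odd. Final level: S=1, L=1, J=0, parity even.
Parity must change: odd → even — passes.
ΔS = 0: S: 0 → 1 — fails.
ΔL = 0, ±1 (not L=0↔0): L: 0 → 1, ΔL = +1 — passes.
ΔJ = 0, ±1 (not J=0↔0): J: 0 → 0, ΔJ = +0 — fails.
Rule(s) violated: ΔS, ΔJ.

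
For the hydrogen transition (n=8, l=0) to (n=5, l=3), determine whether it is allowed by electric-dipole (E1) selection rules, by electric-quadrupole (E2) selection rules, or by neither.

Δl = 3 − 0 = +3; l_i + l_f = 3.
E1 (Δl = ±1): not satisfied.
E2 (Δl = 0,±2, l_i+l_f ≥ 2): not satisfied.

neither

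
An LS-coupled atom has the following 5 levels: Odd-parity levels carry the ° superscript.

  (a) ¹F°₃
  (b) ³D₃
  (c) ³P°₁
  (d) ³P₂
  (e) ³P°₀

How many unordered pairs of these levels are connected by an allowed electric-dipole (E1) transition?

1

(a)–(b): forbidden (ΔS).
(a)–(c): forbidden (parity, ΔS, ΔL, ΔJ).
(a)–(d): forbidden (ΔS, ΔL).
(a)–(e): forbidden (parity, ΔS, ΔL, ΔJ).
(b)–(c): forbidden (ΔJ).
(b)–(d): forbidden (parity).
(b)–(e): forbidden (ΔJ).
(c)–(d): allowed.
(c)–(e): forbidden (parity).
(d)–(e): forbidden (ΔJ).
Allowed pairs: 1 of 10.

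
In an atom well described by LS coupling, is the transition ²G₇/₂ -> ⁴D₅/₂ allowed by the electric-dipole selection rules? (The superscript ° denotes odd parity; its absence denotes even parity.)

forbidden

Parity must change: even → even — ✗.
ΔS = 0: S: 1/2 → 3/2 — ✗.
ΔL = 0, ±1 (not L=0↔0): L: 4 → 2, ΔL = -2 — ✗.
ΔJ = 0, ±1 (not J=0↔0): J: 7/2 → 5/2, ΔJ = -1 — ✓.
Rule(s) violated: parity, ΔS, ΔL.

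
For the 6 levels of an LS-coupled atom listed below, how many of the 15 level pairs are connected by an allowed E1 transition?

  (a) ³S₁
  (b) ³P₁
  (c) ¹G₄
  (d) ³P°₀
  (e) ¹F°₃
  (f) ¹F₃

4

(a)–(b): forbidden (parity).
(a)–(c): forbidden (parity, ΔS, ΔL, ΔJ).
(a)–(d): allowed.
(a)–(e): forbidden (ΔS, ΔL, ΔJ).
(a)–(f): forbidden (parity, ΔS, ΔL, ΔJ).
(b)–(c): forbidden (parity, ΔS, ΔL, ΔJ).
(b)–(d): allowed.
(b)–(e): forbidden (ΔS, ΔL, ΔJ).
(b)–(f): forbidden (parity, ΔS, ΔL, ΔJ).
(c)–(d): forbidden (ΔS, ΔL, ΔJ).
(c)–(e): allowed.
(c)–(f): forbidden (parity).
(d)–(e): forbidden (parity, ΔS, ΔL, ΔJ).
(d)–(f): forbidden (ΔS, ΔL, ΔJ).
(e)–(f): allowed.
Allowed pairs: 4 of 15.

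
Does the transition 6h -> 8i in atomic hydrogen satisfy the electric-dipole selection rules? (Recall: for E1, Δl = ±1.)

allowed

Δl = 6 − 5 = +1; the E1 rule Δl = ±1 is ✓.
All E1 selection rules are satisfied.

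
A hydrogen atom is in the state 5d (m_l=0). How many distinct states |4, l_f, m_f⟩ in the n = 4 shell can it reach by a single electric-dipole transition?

6

E1 requires Δl = ±1, so l_f ∈ {1, 3}; with 0 ≤ l_f ≤ n_f−1 = 3, the allowed l_f values are {1, 3}.
For l_f = 1: m_f ∈ {m_i−1, m_i, m_i+1} ∩ [−1, 1] = {-1, 0, 1} → 3 states.
For l_f = 3: m_f ∈ {m_i−1, m_i, m_i+1} ∩ [−3, 3] = {-1, 0, 1} → 3 states.
Total: 6.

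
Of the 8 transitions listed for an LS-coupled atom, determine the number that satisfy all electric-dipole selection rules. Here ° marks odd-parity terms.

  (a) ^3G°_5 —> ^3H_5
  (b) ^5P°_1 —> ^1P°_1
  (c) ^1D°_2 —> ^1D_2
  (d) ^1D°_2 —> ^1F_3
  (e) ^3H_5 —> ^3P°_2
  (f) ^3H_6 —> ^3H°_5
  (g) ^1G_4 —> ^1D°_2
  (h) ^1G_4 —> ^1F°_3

5

(a) allowed
(b) forbidden (parity, ΔS fail)
(c) allowed
(d) allowed
(e) forbidden (ΔL, ΔJ fail)
(f) allowed
(g) forbidden (ΔL, ΔJ fail)
(h) allowed
Total allowed: 5 of 8.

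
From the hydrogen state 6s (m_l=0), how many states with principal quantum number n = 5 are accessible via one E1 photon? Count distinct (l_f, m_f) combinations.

3

E1 requires Δl = ±1, so l_f ∈ {-1, 1}; with 0 ≤ l_f ≤ n_f−1 = 4, the allowed l_f values are {1}.
For l_f = 1: m_f ∈ {m_i−1, m_i, m_i+1} ∩ [−1, 1] = {-1, 0, 1} → 3 states.
Total: 3.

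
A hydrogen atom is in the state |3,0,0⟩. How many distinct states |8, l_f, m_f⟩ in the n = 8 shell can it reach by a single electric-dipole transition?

3

E1 requires Δl = ±1, so l_f ∈ {-1, 1}; with 0 ≤ l_f ≤ n_f−1 = 7, the allowed l_f values are {1}.
For l_f = 1: m_f ∈ {m_i−1, m_i, m_i+1} ∩ [−1, 1] = {-1, 0, 1} → 3 states.
Total: 3.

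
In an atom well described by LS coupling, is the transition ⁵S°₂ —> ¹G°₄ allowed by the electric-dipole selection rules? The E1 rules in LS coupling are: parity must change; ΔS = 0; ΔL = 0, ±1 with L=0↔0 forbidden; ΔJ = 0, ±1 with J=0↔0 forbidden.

forbidden

Initial level: S=2, L=0, J=2, parity odd. Final level: S=0, L=4, J=4, parity odd.
Parity must change: odd → odd — violated.
ΔS = 0: S: 2 → 0 — violated.
ΔL = 0, ±1 (not L=0↔0): L: 0 → 4, ΔL = +4 — violated.
ΔJ = 0, ±1 (not J=0↔0): J: 2 → 4, ΔJ = +2 — violated.
Rule(s) violated: parity, ΔS, ΔL, ΔJ.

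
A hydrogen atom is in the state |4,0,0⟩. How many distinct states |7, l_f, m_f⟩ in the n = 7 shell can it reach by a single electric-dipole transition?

E1 requires Δl = ±1, so l_f ∈ {-1, 1}; with 0 ≤ l_f ≤ n_f−1 = 6, the allowed l_f values are {1}.
For l_f = 1: m_f ∈ {m_i−1, m_i, m_i+1} ∩ [−1, 1] = {-1, 0, 1} → 3 states.
Total: 3.

3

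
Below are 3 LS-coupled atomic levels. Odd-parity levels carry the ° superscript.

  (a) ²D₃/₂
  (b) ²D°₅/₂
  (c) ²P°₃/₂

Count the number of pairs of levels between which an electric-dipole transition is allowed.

2

(a)–(b): allowed.
(a)–(c): allowed.
(b)–(c): forbidden (parity).
Allowed pairs: 2 of 3.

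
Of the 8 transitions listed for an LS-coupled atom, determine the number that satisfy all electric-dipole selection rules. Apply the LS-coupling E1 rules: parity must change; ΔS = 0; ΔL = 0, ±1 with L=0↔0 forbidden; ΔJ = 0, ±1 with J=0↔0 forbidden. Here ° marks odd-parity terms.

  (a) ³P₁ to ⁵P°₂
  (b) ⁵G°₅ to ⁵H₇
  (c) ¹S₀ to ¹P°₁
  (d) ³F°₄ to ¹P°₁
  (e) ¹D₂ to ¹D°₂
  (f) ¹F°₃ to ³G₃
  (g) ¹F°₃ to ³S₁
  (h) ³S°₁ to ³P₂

3

(a) forbidden (ΔS fails)
(b) forbidden (ΔJ fails)
(c) allowed
(d) forbidden (parity, ΔS, ΔL, ΔJ fail)
(e) allowed
(f) forbidden (ΔS fails)
(g) forbidden (ΔS, ΔL, ΔJ fail)
(h) allowed
Total allowed: 3 of 8.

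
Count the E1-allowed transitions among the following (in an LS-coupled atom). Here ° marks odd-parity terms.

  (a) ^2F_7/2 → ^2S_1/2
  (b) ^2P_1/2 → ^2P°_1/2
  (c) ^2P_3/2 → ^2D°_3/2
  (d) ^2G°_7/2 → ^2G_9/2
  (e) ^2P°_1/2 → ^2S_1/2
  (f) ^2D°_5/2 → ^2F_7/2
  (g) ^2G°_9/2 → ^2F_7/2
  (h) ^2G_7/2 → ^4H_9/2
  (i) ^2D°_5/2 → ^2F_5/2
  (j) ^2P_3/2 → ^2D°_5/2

8

(a) forbidden (parity, ΔL, ΔJ fail)
(b) allowed
(c) allowed
(d) allowed
(e) allowed
(f) allowed
(g) allowed
(h) forbidden (parity, ΔS fail)
(i) allowed
(j) allowed
Total allowed: 8 of 10.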